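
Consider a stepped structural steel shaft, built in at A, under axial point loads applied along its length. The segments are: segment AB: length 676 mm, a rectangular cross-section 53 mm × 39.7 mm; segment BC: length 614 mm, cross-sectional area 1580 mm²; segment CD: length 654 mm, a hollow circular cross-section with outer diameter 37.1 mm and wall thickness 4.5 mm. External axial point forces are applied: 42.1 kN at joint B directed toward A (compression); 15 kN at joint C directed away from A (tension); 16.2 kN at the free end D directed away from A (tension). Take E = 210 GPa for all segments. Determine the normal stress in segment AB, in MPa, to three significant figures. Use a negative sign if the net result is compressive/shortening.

Internal axial forces (sectioning from the free end, tension +): N_CD = 16.2 kN, N_BC = 31.2 kN, N_AB = -10.9 kN.
A_AB = 2104 mm².
σ_AB = N_AB/A_AB = -10900/2104 = -5.18 MPa.

-5.18 MPa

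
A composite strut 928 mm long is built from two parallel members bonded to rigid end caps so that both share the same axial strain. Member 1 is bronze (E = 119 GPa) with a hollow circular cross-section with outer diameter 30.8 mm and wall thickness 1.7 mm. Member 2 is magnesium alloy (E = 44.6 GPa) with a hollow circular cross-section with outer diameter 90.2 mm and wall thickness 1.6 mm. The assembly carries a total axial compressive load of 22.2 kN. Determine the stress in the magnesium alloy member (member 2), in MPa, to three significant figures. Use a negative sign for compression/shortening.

-25.8 MPa

A_1 = 155.4 mm².
A_2 = 445.4 mm².
Equal strain + equilibrium ⇒ each member carries load in proportion to AE: A₁E₁ = 18490000 N, A₂E₂ = 19860000 N, ΣAE = 38360000 N.
σ₂ = P·E₂/ΣAE = -22200·44600/38360000 = -25.81 MPa.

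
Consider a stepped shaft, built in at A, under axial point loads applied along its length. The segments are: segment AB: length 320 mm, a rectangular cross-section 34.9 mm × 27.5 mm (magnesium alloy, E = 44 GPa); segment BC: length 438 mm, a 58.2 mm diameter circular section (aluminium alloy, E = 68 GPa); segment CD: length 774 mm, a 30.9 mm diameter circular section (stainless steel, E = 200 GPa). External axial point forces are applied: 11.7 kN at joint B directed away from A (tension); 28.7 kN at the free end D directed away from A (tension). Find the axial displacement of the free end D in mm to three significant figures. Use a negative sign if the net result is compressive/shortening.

0.524 mm

Internal axial forces (sectioning from the free end, tension +): N_CD = 28.7 kN, N_BC = 28.7 kN, N_AB = 40.4 kN.
A_AB = 959.8 mm².
A_BC = 2660 mm².
A_CD = 749.9 mm².
δ_AB = 40400·320/(959.8·44000) = 0.3061 mm
δ_BC = 28700·438/(2660·68000) = 0.06949 mm
δ_CD = 28700·774/(749.9·200000) = 0.1481 mm
δ = Σδ_i = 0.5237 mm.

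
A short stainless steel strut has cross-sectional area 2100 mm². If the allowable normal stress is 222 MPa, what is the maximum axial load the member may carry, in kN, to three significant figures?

P_max = σ_allow · A = 222 · 2100 = 466200 N = 466.2 kN.

466 kN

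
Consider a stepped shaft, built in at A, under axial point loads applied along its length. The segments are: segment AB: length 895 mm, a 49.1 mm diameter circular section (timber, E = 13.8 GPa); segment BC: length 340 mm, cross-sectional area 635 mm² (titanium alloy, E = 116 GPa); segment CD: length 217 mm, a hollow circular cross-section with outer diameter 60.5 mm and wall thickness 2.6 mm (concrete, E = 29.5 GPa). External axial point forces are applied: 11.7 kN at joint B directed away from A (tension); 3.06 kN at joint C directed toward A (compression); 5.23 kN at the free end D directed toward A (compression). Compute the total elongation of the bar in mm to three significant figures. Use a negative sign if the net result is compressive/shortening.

-0.00281 mm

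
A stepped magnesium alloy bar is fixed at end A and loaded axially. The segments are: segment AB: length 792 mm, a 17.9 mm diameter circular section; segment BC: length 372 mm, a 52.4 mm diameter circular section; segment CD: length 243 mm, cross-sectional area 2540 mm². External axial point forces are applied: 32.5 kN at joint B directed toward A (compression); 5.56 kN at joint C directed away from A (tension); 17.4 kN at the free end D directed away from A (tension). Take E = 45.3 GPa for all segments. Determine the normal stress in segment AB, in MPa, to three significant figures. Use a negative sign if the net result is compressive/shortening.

-37.9 MPa

Internal axial forces (sectioning from the free end, tension +): N_CD = 17.4 kN, N_BC = 22.96 kN, N_AB = -9.54 kN.
A_AB = 251.6 mm².
σ_AB = N_AB/A_AB = -9540/251.6 = -37.91 MPa.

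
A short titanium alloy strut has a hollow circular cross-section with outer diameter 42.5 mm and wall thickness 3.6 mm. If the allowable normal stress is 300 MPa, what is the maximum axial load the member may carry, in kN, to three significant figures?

A = 439.9 mm².
P_max = σ_allow · A = 300 · 439.9 = 132000 N = 132 kN.

132 kN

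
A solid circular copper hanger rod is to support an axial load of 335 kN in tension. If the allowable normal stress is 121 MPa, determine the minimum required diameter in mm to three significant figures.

Required area A ≥ P/σ_allow = 335000/121 = 2769 mm².
For a solid circular section, d ≥ √(4A/π) = 59.37 mm.

59.4 mm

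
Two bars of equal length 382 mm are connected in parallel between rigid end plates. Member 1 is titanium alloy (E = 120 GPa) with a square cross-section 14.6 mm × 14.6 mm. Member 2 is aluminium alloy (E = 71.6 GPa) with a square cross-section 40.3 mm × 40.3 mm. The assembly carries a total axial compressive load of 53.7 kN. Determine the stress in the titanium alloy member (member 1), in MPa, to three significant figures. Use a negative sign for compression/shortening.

A_1 = 213.2 mm².
A_2 = 1624 mm².
Equal strain + equilibrium ⇒ each member carries load in proportion to AE: A₁E₁ = 25580000 N, A₂E₂ = 116300000 N, ΣAE = 141900000 N.
σ₁ = P·E₁/ΣAE = -53700·120000/141900000 = -45.42 MPa.

-45.4 MPa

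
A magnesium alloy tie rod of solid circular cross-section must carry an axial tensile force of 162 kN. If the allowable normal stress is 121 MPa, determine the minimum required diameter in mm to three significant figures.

Required area A ≥ P/σ_allow = 162000/121 = 1339 mm².
For a solid circular section, d ≥ √(4A/π) = 41.29 mm.

41.3 mm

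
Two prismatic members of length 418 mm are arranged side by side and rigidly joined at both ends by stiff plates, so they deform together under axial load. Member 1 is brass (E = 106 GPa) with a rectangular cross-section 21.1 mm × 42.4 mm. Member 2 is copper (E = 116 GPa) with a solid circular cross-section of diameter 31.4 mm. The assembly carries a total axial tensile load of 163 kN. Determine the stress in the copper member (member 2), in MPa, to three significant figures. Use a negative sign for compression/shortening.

102 MPa

A_1 = 894.6 mm².
A_2 = 774.4 mm².
Equal strain + equilibrium ⇒ each member carries load in proportion to AE: A₁E₁ = 94830000 N, A₂E₂ = 89830000 N, ΣAE = 184700000 N.
σ₂ = P·E₂/ΣAE = 163000·116000/184700000 = 102.4 MPa.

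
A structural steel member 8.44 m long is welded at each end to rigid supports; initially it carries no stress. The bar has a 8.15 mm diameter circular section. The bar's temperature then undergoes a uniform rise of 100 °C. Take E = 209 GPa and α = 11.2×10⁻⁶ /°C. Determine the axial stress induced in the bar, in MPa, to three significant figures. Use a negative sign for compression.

-234 MPa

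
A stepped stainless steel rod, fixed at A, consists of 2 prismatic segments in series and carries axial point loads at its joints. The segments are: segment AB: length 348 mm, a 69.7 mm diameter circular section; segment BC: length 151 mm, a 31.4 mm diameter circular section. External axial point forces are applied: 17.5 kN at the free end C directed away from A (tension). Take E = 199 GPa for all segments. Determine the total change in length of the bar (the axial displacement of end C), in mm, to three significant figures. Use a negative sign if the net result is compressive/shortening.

0.0252 mm

Internal axial forces (sectioning from the free end, tension +): N_BC = 17.5 kN, N_AB = 17.5 kN.
A_AB = 3816 mm².
A_BC = 774.4 mm².
δ_AB = 17500·348/(3816·199000) = 0.008021 mm
δ_BC = 17500·151/(774.4·199000) = 0.01715 mm
δ = Σδ_i = 0.02517 mm.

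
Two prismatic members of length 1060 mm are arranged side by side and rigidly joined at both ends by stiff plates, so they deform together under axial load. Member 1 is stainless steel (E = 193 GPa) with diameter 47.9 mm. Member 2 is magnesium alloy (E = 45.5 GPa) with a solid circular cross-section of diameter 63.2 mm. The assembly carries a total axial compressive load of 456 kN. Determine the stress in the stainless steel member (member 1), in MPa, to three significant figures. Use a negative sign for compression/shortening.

A_1 = 1802 mm².
A_2 = 3137 mm².
Equal strain + equilibrium ⇒ each member carries load in proportion to AE: A₁E₁ = 347800000 N, A₂E₂ = 142700000 N, ΣAE = 490500000 N.
σ₁ = P·E₁/ΣAE = -456000·193000/490500000 = -179.4 MPa.

-179 MPa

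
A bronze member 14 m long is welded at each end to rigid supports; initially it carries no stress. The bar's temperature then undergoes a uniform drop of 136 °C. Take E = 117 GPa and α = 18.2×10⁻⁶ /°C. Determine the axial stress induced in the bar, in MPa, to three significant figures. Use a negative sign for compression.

Free thermal expansion αLΔT = 18.2e-6 · 14000 · -136 = -34.65 mm.
The walls impose strain ε = −(-34.65)/14000 = 2.4752e-03; σ = Eε = 117000 · 2.4752e-03 = 289.6 MPa.

290 MPa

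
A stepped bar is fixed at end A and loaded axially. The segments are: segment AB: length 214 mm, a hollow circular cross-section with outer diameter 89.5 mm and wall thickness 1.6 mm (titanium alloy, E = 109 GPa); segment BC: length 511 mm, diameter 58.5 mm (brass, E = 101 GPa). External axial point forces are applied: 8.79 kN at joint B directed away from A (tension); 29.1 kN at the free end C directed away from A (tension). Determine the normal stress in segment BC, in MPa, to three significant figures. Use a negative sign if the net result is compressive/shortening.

Internal axial forces (sectioning from the free end, tension +): N_BC = 29.1 kN, N_AB = 37.89 kN.
A_BC = 2688 mm².
σ_BC = N_BC/A_BC = 29100/2688 = 10.83 MPa.

10.8 MPa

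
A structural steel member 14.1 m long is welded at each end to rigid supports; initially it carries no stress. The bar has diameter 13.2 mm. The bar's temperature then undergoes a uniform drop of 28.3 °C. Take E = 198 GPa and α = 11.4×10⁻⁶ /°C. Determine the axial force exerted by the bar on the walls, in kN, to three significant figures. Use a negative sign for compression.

Free thermal expansion αLΔT = 11.4e-6 · 14100 · -28.3 = -4.549 mm.
The walls impose strain ε = −(-4.549)/14100 = 3.2262e-04; σ = Eε = 198000 · 3.2262e-04 = 63.88 MPa.
Wall reaction R = σ·A = 63.88·136.8 = 8742 N = 8.742 kN.

8.74 kN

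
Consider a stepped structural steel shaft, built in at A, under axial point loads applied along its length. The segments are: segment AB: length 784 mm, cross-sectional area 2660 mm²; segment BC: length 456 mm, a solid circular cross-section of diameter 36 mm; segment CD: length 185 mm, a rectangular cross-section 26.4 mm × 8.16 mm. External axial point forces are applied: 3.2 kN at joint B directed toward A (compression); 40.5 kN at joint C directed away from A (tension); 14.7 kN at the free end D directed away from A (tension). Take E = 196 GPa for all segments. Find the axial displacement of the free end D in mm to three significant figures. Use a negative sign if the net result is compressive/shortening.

Internal axial forces (sectioning from the free end, tension +): N_CD = 14.7 kN, N_BC = 55.2 kN, N_AB = 52 kN.
A_BC = 1018 mm².
A_CD = 215.4 mm².
δ_AB = 52000·784/(2660·196000) = 0.0782 mm
δ_BC = 55200·456/(1018·196000) = 0.1262 mm
δ_CD = 14700·185/(215.4·196000) = 0.06441 mm
δ = Σδ_i = 0.2688 mm.

0.269 mm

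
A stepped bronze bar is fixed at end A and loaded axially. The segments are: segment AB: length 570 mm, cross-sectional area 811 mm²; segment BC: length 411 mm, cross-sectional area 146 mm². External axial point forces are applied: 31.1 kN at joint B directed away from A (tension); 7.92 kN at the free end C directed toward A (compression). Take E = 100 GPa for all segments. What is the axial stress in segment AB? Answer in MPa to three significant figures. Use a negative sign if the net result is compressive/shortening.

Internal axial forces (sectioning from the free end, tension +): N_BC = -7.92 kN, N_AB = 23.18 kN.
σ_AB = N_AB/A_AB = 23180/811 = 28.58 MPa.

28.6 MPa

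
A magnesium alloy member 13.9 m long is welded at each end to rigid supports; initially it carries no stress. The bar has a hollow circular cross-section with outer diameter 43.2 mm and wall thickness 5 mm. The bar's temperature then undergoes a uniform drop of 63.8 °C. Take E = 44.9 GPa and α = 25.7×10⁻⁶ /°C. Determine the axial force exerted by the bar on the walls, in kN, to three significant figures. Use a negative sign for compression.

44.2 kN

Free thermal expansion αLΔT = 25.7e-6 · 13900 · -63.8 = -22.79 mm.
The walls impose strain ε = −(-22.79)/13900 = 1.6397e-03; σ = Eε = 44900 · 1.6397e-03 = 73.62 MPa.
Wall reaction R = σ·A = 73.62·600 = 44180 N = 44.18 kN.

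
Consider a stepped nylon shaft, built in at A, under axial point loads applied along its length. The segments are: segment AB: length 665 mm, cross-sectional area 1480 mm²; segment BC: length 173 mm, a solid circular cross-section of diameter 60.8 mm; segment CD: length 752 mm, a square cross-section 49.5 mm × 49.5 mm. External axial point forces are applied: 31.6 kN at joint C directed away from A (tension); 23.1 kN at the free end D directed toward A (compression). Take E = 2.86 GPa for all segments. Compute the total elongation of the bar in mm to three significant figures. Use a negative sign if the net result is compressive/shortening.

-0.966 mm

Internal axial forces (sectioning from the free end, tension +): N_CD = -23.1 kN, N_BC = 8.5 kN, N_AB = 8.5 kN.
A_BC = 2903 mm².
A_CD = 2450 mm².
δ_AB = 8500·665/(1480·2860) = 1.335 mm
δ_BC = 8500·173/(2903·2860) = 0.1771 mm
δ_CD = -23100·752/(2450·2860) = -2.479 mm
δ = Σδ_i = -0.9664 mm.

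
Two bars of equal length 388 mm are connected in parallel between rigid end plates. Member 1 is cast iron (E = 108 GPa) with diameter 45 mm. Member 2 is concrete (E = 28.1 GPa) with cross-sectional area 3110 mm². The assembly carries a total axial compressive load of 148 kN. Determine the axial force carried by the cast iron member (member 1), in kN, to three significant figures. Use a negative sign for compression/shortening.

-98.1 kN

A_1 = 1590 mm².
Equal strain + equilibrium ⇒ each member carries load in proportion to AE: A₁E₁ = 171800000 N, A₂E₂ = 87390000 N, ΣAE = 259200000 N.
F₁ = P·A₁E₁/ΣAE = -148000·171800000/259200000 = -98090 N.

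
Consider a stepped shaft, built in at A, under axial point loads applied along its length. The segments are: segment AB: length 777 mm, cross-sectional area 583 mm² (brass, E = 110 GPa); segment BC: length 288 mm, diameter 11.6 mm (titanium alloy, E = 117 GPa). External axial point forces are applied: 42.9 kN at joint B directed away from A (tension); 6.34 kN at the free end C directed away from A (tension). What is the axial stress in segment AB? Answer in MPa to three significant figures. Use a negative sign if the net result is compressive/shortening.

84.5 MPa

Internal axial forces (sectioning from the free end, tension +): N_BC = 6.34 kN, N_AB = 49.24 kN.
σ_AB = N_AB/A_AB = 49240/583 = 84.46 MPa.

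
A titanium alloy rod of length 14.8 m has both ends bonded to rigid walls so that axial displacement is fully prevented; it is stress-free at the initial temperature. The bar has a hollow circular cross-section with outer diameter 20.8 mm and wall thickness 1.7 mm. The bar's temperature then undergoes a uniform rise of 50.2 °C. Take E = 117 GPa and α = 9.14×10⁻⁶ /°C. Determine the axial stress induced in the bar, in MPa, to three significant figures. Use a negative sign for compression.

Free thermal expansion αLΔT = 9.14e-6 · 14800 · 50.2 = 6.791 mm.
The walls impose strain ε = −(6.791)/14800 = -4.5883e-04; σ = Eε = 117000 · -4.5883e-04 = -53.68 MPa.

-53.7 MPa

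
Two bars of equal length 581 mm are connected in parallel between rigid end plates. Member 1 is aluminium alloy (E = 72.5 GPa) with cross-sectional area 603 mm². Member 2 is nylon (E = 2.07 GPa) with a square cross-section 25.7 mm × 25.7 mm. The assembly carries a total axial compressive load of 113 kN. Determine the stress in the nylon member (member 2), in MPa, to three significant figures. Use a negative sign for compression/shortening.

-5.19 MPa

A_2 = 660.5 mm².
Equal strain + equilibrium ⇒ each member carries load in proportion to AE: A₁E₁ = 43720000 N, A₂E₂ = 1367000 N, ΣAE = 45080000 N.
σ₂ = P·E₂/ΣAE = -113000·2070/45080000 = -5.188 MPa.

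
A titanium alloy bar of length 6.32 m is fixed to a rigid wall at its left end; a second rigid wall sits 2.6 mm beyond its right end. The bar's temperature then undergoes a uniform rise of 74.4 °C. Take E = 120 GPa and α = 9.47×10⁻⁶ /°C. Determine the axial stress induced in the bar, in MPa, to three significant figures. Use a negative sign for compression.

-35.2 MPa

Free thermal expansion αLΔT = 9.47e-6 · 6320 · 74.4 = 4.453 mm.
The walls engage after the gap closes; constrained expansion = 4.453 − 2.6 = 1.853 mm.
The walls impose strain ε = −(1.853)/6320 = -2.9318e-04; σ = Eε = 120000 · -2.9318e-04 = -35.18 MPa.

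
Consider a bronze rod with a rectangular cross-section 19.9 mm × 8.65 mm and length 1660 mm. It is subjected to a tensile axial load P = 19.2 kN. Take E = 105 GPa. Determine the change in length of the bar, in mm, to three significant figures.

A = 172.1 mm².
δ_mech = NL/(AE) = 19200·1660/(172.1·105000) = 1.763 mm.

1.76 mm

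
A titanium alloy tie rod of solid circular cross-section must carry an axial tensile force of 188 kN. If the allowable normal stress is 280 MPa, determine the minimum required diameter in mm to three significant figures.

29.2 mm

Required area A ≥ P/σ_allow = 188000/280 = 671.4 mm².
For a solid circular section, d ≥ √(4A/π) = 29.24 mm.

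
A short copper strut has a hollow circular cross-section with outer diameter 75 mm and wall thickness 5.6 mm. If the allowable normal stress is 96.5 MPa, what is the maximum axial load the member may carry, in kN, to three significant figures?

118 kN

A = 1221 mm².
P_max = σ_allow · A = 96.5 · 1221 = 117800 N = 117.8 kN.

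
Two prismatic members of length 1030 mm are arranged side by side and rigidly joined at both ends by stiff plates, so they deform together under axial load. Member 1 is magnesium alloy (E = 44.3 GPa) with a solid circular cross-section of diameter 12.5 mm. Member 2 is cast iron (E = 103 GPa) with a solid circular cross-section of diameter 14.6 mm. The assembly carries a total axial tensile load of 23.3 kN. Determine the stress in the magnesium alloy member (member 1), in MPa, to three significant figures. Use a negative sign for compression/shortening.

45.5 MPa

A_1 = 122.7 mm².
A_2 = 167.4 mm².
Equal strain + equilibrium ⇒ each member carries load in proportion to AE: A₁E₁ = 5436000 N, A₂E₂ = 17240000 N, ΣAE = 22680000 N.
σ₁ = P·E₁/ΣAE = 23300·44300/22680000 = 45.51 MPa.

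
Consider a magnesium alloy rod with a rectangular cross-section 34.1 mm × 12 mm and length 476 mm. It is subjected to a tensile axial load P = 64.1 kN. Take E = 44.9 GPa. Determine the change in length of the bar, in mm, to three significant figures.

1.66 mm

A = 409.2 mm².
δ_mech = NL/(AE) = 64100·476/(409.2·44900) = 1.661 mm.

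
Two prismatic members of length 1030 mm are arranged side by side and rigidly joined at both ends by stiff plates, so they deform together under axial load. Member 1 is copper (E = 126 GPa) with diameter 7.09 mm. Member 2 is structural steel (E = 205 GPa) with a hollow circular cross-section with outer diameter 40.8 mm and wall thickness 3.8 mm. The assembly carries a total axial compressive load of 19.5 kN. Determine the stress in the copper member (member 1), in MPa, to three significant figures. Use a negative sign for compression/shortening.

-25.7 MPa

A_1 = 39.48 mm².
A_2 = 441.7 mm².
Equal strain + equilibrium ⇒ each member carries load in proportion to AE: A₁E₁ = 4975000 N, A₂E₂ = 90550000 N, ΣAE = 95520000 N.
σ₁ = P·E₁/ΣAE = -19500·126000/95520000 = -25.72 MPa.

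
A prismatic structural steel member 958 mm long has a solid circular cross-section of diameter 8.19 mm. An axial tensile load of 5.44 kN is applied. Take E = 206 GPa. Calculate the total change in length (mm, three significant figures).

A = 52.68 mm².
δ_mech = NL/(AE) = 5440·958/(52.68·206000) = 0.4802 mm.

0.480 mm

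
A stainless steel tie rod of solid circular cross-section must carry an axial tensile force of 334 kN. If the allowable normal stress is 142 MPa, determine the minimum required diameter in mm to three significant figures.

Required area A ≥ P/σ_allow = 334000/142 = 2352 mm².
For a solid circular section, d ≥ √(4A/π) = 54.72 mm.

54.7 mm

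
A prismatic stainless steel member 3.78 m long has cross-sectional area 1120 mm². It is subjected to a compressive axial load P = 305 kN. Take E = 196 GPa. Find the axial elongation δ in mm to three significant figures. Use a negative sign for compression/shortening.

-5.25 mm

δ_mech = NL/(AE) = -305000·3780/(1120·196000) = -5.252 mm.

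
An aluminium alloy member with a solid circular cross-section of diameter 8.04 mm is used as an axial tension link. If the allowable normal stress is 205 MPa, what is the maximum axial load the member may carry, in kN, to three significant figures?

10.4 kN

A = 50.77 mm².
P_max = σ_allow · A = 205 · 50.77 = 10410 N = 10.41 kN.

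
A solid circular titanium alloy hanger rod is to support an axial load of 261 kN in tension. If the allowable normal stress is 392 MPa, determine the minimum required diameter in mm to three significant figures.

29.1 mm

Required area A ≥ P/σ_allow = 261000/392 = 665.8 mm².
For a solid circular section, d ≥ √(4A/π) = 29.12 mm.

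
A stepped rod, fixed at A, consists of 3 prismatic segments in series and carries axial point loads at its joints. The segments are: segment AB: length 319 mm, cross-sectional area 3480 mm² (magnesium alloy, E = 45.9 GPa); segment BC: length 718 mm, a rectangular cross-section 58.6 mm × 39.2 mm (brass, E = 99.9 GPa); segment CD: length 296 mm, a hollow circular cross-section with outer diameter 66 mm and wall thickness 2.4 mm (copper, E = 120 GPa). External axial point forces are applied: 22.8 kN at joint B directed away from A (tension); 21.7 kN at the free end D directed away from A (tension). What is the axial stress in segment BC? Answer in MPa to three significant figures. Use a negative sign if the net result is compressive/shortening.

9.45 MPa

Internal axial forces (sectioning from the free end, tension +): N_CD = 21.7 kN, N_BC = 21.7 kN, N_AB = 44.5 kN.
A_BC = 2297 mm².
σ_BC = N_BC/A_BC = 21700/2297 = 9.447 MPa.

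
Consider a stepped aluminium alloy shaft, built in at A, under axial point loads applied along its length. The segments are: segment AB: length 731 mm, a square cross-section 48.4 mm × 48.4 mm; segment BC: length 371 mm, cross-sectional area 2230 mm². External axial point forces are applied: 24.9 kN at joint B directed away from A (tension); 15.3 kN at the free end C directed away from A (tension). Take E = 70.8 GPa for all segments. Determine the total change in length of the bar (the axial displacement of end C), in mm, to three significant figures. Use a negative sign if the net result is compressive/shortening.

Internal axial forces (sectioning from the free end, tension +): N_BC = 15.3 kN, N_AB = 40.2 kN.
A_AB = 2343 mm².
δ_AB = 40200·731/(2343·70800) = 0.1772 mm
δ_BC = 15300·371/(2230·70800) = 0.03595 mm
δ = Σδ_i = 0.2131 mm.

0.213 mm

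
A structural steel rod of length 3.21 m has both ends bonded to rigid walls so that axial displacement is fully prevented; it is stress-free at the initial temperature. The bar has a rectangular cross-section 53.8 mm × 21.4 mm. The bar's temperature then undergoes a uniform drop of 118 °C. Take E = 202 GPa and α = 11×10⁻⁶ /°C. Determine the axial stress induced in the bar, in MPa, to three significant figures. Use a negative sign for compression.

Free thermal expansion αLΔT = 11e-6 · 3210 · -118 = -4.167 mm.
The walls impose strain ε = −(-4.167)/3210 = 1.2980e-03; σ = Eε = 202000 · 1.2980e-03 = 262.2 MPa.

262 MPa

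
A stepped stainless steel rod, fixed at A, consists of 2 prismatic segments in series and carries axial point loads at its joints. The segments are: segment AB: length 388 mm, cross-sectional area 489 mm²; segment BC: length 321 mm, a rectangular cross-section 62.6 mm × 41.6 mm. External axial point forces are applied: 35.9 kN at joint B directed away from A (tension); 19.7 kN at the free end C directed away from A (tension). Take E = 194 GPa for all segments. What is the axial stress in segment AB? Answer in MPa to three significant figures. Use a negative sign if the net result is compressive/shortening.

Internal axial forces (sectioning from the free end, tension +): N_BC = 19.7 kN, N_AB = 55.6 kN.
σ_AB = N_AB/A_AB = 55600/489 = 113.7 MPa.

114 MPa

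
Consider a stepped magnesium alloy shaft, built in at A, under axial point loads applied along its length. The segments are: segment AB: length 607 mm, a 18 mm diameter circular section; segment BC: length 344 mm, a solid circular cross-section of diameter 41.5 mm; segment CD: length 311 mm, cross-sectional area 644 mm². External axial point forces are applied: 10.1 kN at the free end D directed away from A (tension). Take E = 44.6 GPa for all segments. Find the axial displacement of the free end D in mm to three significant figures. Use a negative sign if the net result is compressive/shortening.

0.707 mm

Internal axial forces (sectioning from the free end, tension +): N_CD = 10.1 kN, N_BC = 10.1 kN, N_AB = 10.1 kN.
A_AB = 254.5 mm².
A_BC = 1353 mm².
δ_AB = 10100·607/(254.5·44600) = 0.5402 mm
δ_BC = 10100·344/(1353·44600) = 0.05759 mm
δ_CD = 10100·311/(644·44600) = 0.1094 mm
δ = Σδ_i = 0.7071 mm.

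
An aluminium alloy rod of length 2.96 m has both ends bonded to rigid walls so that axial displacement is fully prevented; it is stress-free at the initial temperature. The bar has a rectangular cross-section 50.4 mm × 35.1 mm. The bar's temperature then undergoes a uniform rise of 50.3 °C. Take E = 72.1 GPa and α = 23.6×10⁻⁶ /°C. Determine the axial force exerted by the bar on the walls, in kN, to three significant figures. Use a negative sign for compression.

Free thermal expansion αLΔT = 23.6e-6 · 2960 · 50.3 = 3.514 mm.
The walls impose strain ε = −(3.514)/2960 = -1.1871e-03; σ = Eε = 72100 · -1.1871e-03 = -85.59 MPa.
Wall reaction R = σ·A = -85.59·1769 = -151400 N = -151.4 kN.

-151 kN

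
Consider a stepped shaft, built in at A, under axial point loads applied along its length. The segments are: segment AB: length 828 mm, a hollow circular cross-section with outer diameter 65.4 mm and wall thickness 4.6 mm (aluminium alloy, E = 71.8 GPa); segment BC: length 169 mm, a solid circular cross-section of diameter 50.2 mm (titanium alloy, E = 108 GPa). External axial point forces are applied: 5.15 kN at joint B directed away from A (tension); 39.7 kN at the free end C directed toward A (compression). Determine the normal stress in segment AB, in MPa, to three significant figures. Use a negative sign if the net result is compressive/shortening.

-39.3 MPa

Internal axial forces (sectioning from the free end, tension +): N_BC = -39.7 kN, N_AB = -34.55 kN.
A_AB = 878.6 mm².
σ_AB = N_AB/A_AB = -34550/878.6 = -39.32 MPa.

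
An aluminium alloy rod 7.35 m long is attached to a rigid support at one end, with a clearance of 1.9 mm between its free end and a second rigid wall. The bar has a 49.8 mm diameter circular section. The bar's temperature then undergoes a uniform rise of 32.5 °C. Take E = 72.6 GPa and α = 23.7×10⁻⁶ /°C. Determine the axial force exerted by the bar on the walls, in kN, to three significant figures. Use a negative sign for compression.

Free thermal expansion αLΔT = 23.7e-6 · 7350 · 32.5 = 5.661 mm.
The walls engage after the gap closes; constrained expansion = 5.661 − 1.9 = 3.761 mm.
The walls impose strain ε = −(3.761)/7350 = -5.1175e-04; σ = Eε = 72600 · -5.1175e-04 = -37.15 MPa.
Wall reaction R = σ·A = -37.15·1948 = -72370 N = -72.37 kN.

-72.4 kN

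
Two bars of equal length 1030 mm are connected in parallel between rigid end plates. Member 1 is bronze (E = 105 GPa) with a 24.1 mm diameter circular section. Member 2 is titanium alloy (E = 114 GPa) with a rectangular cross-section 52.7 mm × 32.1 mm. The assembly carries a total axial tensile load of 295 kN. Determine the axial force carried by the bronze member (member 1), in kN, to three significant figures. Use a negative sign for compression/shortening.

A_1 = 456.2 mm².
A_2 = 1692 mm².
Equal strain + equilibrium ⇒ each member carries load in proportion to AE: A₁E₁ = 47900000 N, A₂E₂ = 192900000 N, ΣAE = 240700000 N.
F₁ = P·A₁E₁/ΣAE = 295000·47900000/240700000 = 58690 N.

58.7 kN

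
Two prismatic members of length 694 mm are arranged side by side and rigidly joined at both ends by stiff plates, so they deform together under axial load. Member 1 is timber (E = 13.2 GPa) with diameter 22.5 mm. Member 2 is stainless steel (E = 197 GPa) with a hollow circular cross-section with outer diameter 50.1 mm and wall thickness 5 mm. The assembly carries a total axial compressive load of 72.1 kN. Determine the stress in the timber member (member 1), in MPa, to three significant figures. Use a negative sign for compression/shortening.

-6.57 MPa

A_1 = 397.6 mm².
A_2 = 708.4 mm².
Equal strain + equilibrium ⇒ each member carries load in proportion to AE: A₁E₁ = 5248000 N, A₂E₂ = 139600000 N, ΣAE = 144800000 N.
σ₁ = P·E₁/ΣAE = -72100·13200/144800000 = -6.572 MPa.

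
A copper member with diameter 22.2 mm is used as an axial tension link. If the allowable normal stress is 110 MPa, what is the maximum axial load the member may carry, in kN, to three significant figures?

42.6 kN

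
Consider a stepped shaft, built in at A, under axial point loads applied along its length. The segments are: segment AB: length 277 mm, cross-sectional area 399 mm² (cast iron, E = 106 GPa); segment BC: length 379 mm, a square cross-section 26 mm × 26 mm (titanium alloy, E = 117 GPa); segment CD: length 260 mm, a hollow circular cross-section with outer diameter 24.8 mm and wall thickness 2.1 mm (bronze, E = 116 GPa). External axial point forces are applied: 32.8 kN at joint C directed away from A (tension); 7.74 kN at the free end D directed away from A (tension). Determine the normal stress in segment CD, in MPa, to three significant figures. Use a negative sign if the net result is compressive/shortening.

Internal axial forces (sectioning from the free end, tension +): N_CD = 7.74 kN, N_BC = 40.54 kN, N_AB = 40.54 kN.
A_CD = 149.8 mm².
σ_CD = N_CD/A_CD = 7740/149.8 = 51.68 MPa.

51.7 MPa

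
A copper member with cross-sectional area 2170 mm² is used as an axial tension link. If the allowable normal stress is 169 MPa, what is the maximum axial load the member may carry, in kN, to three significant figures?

P_max = σ_allow · A = 169 · 2170 = 366700 N = 366.7 kN.

367 kN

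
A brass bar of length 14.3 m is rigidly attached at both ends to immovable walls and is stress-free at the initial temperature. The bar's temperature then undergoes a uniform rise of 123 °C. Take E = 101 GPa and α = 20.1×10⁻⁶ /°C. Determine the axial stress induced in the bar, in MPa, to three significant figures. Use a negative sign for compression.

Free thermal expansion αLΔT = 20.1e-6 · 14300 · 123 = 35.35 mm.
The walls impose strain ε = −(35.35)/14300 = -2.4723e-03; σ = Eε = 101000 · -2.4723e-03 = -249.7 MPa.

-250 MPa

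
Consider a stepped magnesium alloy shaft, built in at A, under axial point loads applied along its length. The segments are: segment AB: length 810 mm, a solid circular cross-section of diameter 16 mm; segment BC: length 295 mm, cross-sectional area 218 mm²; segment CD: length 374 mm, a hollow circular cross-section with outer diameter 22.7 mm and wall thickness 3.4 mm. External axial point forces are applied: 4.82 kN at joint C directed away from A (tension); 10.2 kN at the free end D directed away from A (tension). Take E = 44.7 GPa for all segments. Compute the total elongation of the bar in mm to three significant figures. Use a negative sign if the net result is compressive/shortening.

Internal axial forces (sectioning from the free end, tension +): N_CD = 10.2 kN, N_BC = 15.02 kN, N_AB = 15.02 kN.
A_AB = 201.1 mm².
A_CD = 206.2 mm².
δ_AB = 15020·810/(201.1·44700) = 1.354 mm
δ_BC = 15020·295/(218·44700) = 0.4547 mm
δ_CD = 10200·374/(206.2·44700) = 0.414 mm
δ = Σδ_i = 2.222 mm.

2.22 mm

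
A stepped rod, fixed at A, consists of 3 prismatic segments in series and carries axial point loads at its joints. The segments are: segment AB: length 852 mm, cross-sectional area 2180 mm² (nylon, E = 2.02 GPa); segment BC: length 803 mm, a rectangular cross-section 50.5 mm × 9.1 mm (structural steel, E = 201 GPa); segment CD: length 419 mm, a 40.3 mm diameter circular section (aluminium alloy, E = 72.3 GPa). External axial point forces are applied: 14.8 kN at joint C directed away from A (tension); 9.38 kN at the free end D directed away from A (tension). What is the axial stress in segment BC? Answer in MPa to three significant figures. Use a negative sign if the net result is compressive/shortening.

52.6 MPa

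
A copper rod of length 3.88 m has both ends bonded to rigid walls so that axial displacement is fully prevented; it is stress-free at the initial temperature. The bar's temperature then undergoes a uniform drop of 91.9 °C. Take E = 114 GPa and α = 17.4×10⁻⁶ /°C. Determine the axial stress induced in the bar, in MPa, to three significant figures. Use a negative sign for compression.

182 MPa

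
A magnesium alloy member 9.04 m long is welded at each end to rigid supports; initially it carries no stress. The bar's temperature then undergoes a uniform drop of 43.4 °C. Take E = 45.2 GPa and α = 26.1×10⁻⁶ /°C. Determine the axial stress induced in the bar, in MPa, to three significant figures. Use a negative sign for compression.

51.2 MPa

Free thermal expansion αLΔT = 26.1e-6 · 9040 · -43.4 = -10.24 mm.
The walls impose strain ε = −(-10.24)/9040 = 1.1327e-03; σ = Eε = 45200 · 1.1327e-03 = 51.2 MPa.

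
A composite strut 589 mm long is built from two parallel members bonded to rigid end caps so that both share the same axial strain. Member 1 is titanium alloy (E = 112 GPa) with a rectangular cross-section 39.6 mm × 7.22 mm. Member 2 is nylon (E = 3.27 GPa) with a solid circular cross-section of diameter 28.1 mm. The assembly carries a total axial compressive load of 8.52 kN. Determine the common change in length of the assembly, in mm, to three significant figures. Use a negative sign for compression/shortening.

A_1 = 285.9 mm².
A_2 = 620.2 mm².
Equal strain + equilibrium ⇒ each member carries load in proportion to AE: A₁E₁ = 32020000 N, A₂E₂ = 2028000 N, ΣAE = 34050000 N.
δ = PL/ΣAE = -8520·589/34050000 = -0.1474 mm.

-0.147 mm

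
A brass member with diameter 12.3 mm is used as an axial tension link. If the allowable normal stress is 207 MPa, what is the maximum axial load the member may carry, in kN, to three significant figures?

24.6 kN

A = 118.8 mm².
P_max = σ_allow · A = 207 · 118.8 = 24600 N = 24.6 kN.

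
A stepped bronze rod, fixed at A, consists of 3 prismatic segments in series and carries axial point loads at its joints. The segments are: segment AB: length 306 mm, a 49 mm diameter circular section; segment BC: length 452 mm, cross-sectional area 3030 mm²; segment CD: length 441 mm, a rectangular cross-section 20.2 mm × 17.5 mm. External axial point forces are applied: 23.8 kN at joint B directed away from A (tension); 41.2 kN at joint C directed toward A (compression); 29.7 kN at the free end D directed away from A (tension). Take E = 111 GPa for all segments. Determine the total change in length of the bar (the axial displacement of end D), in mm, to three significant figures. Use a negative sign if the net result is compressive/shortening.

Internal axial forces (sectioning from the free end, tension +): N_CD = 29.7 kN, N_BC = -11.5 kN, N_AB = 12.3 kN.
A_AB = 1886 mm².
A_CD = 353.5 mm².
δ_AB = 12300·306/(1886·111000) = 0.01798 mm
δ_BC = -11500·452/(3030·111000) = -0.01546 mm
δ_CD = 29700·441/(353.5·111000) = 0.3338 mm
δ = Σδ_i = 0.3363 mm.

0.336 mm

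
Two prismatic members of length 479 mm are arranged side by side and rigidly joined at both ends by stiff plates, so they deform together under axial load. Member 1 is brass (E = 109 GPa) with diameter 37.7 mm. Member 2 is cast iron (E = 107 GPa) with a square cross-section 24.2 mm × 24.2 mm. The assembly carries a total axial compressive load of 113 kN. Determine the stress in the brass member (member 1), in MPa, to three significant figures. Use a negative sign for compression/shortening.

-66.8 MPa

A_1 = 1116 mm².
A_2 = 585.6 mm².
Equal strain + equilibrium ⇒ each member carries load in proportion to AE: A₁E₁ = 121700000 N, A₂E₂ = 62660000 N, ΣAE = 184300000 N.
σ₁ = P·E₁/ΣAE = -113000·109000/184300000 = -66.82 MPa.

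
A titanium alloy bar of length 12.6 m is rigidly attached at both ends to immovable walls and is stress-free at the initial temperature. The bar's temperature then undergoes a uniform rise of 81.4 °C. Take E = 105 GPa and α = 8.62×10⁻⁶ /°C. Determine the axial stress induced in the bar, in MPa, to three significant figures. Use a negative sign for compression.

Free thermal expansion αLΔT = 8.62e-6 · 12600 · 81.4 = 8.841 mm.
The walls impose strain ε = −(8.841)/12600 = -7.0167e-04; σ = Eε = 105000 · -7.0167e-04 = -73.68 MPa.

-73.7 MPa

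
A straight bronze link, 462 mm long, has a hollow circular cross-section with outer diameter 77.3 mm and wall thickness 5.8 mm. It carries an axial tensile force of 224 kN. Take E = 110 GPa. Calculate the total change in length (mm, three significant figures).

0.722 mm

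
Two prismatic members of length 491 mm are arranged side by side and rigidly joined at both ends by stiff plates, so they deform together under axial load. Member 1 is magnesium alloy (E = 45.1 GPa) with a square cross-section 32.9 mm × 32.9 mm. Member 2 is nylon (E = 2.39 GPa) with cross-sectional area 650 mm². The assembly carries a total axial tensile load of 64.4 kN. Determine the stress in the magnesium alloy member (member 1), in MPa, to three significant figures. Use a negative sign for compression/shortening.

A_1 = 1082 mm².
Equal strain + equilibrium ⇒ each member carries load in proportion to AE: A₁E₁ = 48820000 N, A₂E₂ = 1554000 N, ΣAE = 50370000 N.
σ₁ = P·E₁/ΣAE = 64400·45100/50370000 = 57.66 MPa.

57.7 MPa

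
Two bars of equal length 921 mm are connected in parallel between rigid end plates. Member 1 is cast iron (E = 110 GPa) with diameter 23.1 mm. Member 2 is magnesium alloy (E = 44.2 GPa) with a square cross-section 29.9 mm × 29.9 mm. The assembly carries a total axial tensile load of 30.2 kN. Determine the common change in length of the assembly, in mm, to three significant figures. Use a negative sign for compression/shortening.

A_1 = 419.1 mm².
A_2 = 894 mm².
Equal strain + equilibrium ⇒ each member carries load in proportion to AE: A₁E₁ = 46100000 N, A₂E₂ = 39520000 N, ΣAE = 85620000 N.
δ = PL/ΣAE = 30200·921/85620000 = 0.3249 mm.

0.325 mm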